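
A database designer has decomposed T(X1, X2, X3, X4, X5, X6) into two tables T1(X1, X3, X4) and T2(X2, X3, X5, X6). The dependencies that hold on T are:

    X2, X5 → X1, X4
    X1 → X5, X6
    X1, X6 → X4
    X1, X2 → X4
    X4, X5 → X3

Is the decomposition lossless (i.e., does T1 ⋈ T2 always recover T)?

Common attributes: T1 ∩ T2 = {X3}.
No dependency enlarges {X3}, so (X3)⁺ = {X3}.
The closure contains neither all of T1 = {X1, X3, X4} nor all of T2 = {X2, X3, X5, X6}, so the common attributes are not a superkey of either fragment. The join is lossy.

No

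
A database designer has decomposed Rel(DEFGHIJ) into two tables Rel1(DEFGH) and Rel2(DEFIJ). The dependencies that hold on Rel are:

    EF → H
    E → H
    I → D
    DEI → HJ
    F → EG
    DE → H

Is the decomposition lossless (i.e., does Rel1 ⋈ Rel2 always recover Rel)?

Common attributes: Rel1 ∩ Rel2 = {DEF}.
Closure of {DEF}: EF → H applies, adding H; F → EG applies, adding G. So (DEF)⁺ = {DEFGH}.
This closure contains every attribute of Rel1, so Rel1 ∩ Rel2 → Rel1. The join is lossless.

Yes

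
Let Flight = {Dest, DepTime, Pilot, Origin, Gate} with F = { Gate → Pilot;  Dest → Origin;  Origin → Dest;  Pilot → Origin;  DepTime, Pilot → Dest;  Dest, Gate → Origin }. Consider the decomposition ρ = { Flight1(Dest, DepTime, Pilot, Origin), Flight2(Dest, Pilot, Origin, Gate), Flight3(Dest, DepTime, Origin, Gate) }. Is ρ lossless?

Yes

Chase test. Columns are Dest, DepTime, Pilot, Origin, Gate; row i has aⱼ where attribute j ∈ Flighti, else bᵢⱼ.
Initial tableau (one row per fragment):
  row 1: a1 a2 a3 a4 b15
  row 2: a1 b22 a3 a4 a5
  row 3: a1 a2 b33 a4 a5
Rows 2 and 3 agree on Gate; apply Gate→Pilot and equate their Pilot entries.
Row 3 is now all distinguished symbols — the join is lossless.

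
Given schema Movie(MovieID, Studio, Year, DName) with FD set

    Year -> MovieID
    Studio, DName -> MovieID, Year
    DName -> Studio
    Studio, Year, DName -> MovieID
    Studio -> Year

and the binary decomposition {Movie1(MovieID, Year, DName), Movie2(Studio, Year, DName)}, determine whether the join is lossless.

Yes

Common attributes: Movie1 ∩ Movie2 = {Year, DName}.
Closure of {Year, DName}: Year → MovieID applies, adding MovieID; DName → Studio applies, adding Studio. So (Year, DName)⁺ = {MovieID, Studio, Year, DName}.
This closure contains every attribute of Movie1, so Movie1 ∩ Movie2 → Movie1. The join is lossless.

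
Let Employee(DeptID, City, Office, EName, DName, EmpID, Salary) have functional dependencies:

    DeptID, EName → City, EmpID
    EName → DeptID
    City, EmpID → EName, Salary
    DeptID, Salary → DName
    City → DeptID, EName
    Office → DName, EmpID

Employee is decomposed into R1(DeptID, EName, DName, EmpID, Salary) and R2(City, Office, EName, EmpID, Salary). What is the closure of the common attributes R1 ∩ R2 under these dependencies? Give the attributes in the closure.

R1 ∩ R2 = {EName, EmpID, Salary}.
EName → DeptID applies, adding DeptID
DeptID, Salary → DName applies, adding DName
DeptID, EName → City, EmpID applies, adding City
Closure: {DeptID, City, EName, DName, EmpID, Salary}.

DeptID, City, EName, DName, EmpID, Salary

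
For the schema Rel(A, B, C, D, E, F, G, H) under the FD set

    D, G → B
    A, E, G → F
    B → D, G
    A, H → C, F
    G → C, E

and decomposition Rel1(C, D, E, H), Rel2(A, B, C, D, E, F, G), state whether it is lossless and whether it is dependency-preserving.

lossy and not dependency-preserving

Lossless test: (C, D, E)⁺ = {C, D, E}, which is a superkey of neither fragment — lossy.
Dependency preservation: the restricted closure of {A, H} across the fragments never reaches {C, F}, so A, H → C, F cannot be enforced without a join — not preserved.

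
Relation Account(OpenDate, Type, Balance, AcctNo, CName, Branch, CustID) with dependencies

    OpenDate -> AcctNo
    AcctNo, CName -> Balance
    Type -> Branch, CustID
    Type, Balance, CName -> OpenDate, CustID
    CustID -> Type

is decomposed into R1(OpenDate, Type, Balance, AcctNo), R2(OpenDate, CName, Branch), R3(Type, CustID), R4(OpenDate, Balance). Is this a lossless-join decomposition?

Chase test. Columns are OpenDate, Type, Balance, AcctNo, CName, Branch, CustID; row i has aⱼ where attribute j ∈ Ri, else bᵢⱼ.
Initial tableau (one row per fragment):
  row 1: a1 a2 a3 a4 b15 b16 b17
  row 2: a1 b22 b23 b24 a5 a6 b27
  row 3: b31 a2 b33 b34 b35 b36 a7
  row 4: a1 b42 a3 b44 b45 b46 b47
Rows 1 and 2 agree on OpenDate; apply OpenDate→AcctNo and equate their AcctNo entries.
Rows 1 and 4 agree on OpenDate; apply OpenDate→AcctNo and equate their AcctNo entries.
Rows 1 and 3 agree on Type; apply Type→Branch, CustID and equate their Branch, CustID entries.
No row becomes fully distinguished — the join is lossy.

No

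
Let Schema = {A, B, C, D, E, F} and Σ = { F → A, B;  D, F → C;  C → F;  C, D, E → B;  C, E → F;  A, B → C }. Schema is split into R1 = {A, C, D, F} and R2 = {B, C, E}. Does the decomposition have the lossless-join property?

Common attributes: R1 ∩ R2 = {C}.
Closure of {C}: C → F applies, adding F; F → A, B applies, adding A, B. So (C)⁺ = {A, B, C, F}.
The closure contains neither all of R1 = {A, C, D, F} nor all of R2 = {B, C, E}, so the common attributes are not a superkey of either fragment. The join is lossy.

No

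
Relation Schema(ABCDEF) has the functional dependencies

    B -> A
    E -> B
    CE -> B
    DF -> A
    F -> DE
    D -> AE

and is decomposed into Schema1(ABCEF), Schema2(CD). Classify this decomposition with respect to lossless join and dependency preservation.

Lossless test: (C)⁺ = {C}, which is a superkey of neither fragment — lossy.
Dependency preservation: the restricted closure of {F} across the fragments never reaches {DE}, so F → DE cannot be enforced without a join — not preserved.

lossy and not dependency-preserving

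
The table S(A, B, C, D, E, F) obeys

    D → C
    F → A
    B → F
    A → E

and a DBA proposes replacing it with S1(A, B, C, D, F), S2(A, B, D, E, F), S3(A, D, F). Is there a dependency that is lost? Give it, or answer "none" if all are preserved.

D → C lies within S1.
F → A lies within S1.
B → F lies within S1.
A → E lies within S2.
Every dependency is enforceable on the fragments, so the decomposition is dependency-preserving.

none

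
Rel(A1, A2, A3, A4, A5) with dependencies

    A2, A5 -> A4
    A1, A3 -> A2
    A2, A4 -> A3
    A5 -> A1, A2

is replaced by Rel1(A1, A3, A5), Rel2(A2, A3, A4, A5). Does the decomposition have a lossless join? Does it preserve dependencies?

Lossless test: (A3, A5)⁺ = {A1, A2, A3, A4, A5}, which contains all of one fragment — lossless.
Dependency preservation: the restricted closure of {A1, A3} across the fragments never reaches {A2}, so A1, A3 → A2 cannot be enforced without a join — not preserved.

lossless but not dependency-preserving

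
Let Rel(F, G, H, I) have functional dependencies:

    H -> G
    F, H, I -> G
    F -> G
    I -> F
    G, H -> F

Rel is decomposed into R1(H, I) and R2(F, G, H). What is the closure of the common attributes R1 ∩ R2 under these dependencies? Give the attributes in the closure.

R1 ∩ R2 = {H}.
H → G applies, adding G
G, H → F applies, adding F
Closure: {F, G, H}.

F, G, H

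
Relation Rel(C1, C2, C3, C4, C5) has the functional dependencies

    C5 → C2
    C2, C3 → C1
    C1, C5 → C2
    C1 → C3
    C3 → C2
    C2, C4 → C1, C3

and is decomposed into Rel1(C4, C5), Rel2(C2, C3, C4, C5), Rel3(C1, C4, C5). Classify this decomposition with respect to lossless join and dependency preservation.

lossless but not dependency-preserving

Lossless test (chase): Rows 1 and 2 agree on C5; apply C5→C2 and equate their C2 entries. Rows 1 and 3 agree on C5; apply C5→C2 and equate their C2 entries. Rows 1 and 2 agree on C2, C4; apply C2, C4→C1, C3 and equate their C1, C3 entries. Rows 1 and 3 agree on C2, C4; apply C2, C4→C1, C3 and equate their C1, C3 entries. Row 1 is now all distinguished symbols — the join is lossless.
Dependency preservation: the restricted closure of {C2, C3} across the fragments never reaches {C1}, so C2, C3 → C1 cannot be enforced without a join — not preserved.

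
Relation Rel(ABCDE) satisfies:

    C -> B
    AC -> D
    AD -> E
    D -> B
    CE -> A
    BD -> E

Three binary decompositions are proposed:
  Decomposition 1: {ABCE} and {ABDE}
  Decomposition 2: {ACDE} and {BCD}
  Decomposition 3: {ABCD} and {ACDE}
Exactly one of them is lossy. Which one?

Decomposition 1: common = {ABE}, closure = {ABE} → lossy.
Decomposition 2: common = {CD}, closure = {ABCDE} → lossless.
Decomposition 3: common = {ACD}, closure = {ABCDE} → lossless.

Decomposition 1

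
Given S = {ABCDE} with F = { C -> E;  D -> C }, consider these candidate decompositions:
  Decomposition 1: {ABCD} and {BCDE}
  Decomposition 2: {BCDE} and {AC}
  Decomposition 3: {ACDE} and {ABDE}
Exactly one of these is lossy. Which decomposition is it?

Decomposition 1: common = {BCD}, closure = {BCDE} → lossless.
Decomposition 2: common = {C}, closure = {CE} → lossy.
Decomposition 3: common = {ADE}, closure = {ACDE} → lossless.

Decomposition 2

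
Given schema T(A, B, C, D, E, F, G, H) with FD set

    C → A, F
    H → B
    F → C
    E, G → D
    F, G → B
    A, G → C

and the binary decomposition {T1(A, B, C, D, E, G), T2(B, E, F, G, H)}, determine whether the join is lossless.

No

Common attributes: T1 ∩ T2 = {B, E, G}.
Closure of {B, E, G}: E, G → D applies, adding D. So (B, E, G)⁺ = {B, D, E, G}.
The closure contains neither all of T1 = {A, B, C, D, E, G} nor all of T2 = {B, E, F, G, H}, so the common attributes are not a superkey of either fragment. The join is lossy.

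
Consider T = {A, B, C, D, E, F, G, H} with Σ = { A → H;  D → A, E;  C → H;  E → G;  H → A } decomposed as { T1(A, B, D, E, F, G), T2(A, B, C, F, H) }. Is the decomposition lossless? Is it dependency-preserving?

lossy but dependency-preserving

Lossless test: (A, B, F)⁺ = {A, B, F, H}, which is a superkey of neither fragment — lossy.
Dependency preservation: every FD's attributes lie within a single fragment, so each can be enforced locally — preserved.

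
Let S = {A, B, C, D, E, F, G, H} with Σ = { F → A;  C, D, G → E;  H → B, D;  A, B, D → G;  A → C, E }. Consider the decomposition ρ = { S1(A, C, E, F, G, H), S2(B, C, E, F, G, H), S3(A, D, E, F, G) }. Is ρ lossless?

No

Chase test. Columns are A, B, C, D, E, F, G, H; row i has aⱼ where attribute j ∈ Si, else bᵢⱼ.
Initial tableau (one row per fragment):
  row 1: a1 b12 a3 b14 a5 a6 a7 a8
  row 2: b21 a2 a3 b24 a5 a6 a7 a8
  row 3: a1 b32 b33 a4 a5 a6 a7 b38
Rows 1 and 2 agree on F; apply F→A and equate their A entries.
Rows 1 and 2 agree on H; apply H→B, D and equate their B, D entries.
Rows 1 and 3 agree on A; apply A→C, E and equate their C, E entries.
No row becomes fully distinguished — the join is lossy.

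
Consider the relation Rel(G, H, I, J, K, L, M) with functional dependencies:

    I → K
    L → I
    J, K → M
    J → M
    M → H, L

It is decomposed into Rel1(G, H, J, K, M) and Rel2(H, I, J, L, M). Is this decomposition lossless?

Common attributes: Rel1 ∩ Rel2 = {H, J, M}.
Closure of {H, J, M}: M → H, L applies, adding L; L → I applies, adding I; I → K applies, adding K. So (H, J, M)⁺ = {H, I, J, K, L, M}.
This closure contains every attribute of Rel2, so Rel1 ∩ Rel2 → Rel2. The join is lossless.

Yes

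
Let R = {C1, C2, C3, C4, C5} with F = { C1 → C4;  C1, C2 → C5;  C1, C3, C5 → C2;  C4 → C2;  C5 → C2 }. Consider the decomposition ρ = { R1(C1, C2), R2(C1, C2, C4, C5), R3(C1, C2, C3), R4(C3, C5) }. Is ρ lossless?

Chase test. Columns are C1, C2, C3, C4, C5; row i has aⱼ where attribute j ∈ Ri, else bᵢⱼ.
Initial tableau (one row per fragment):
  row 1: a1 a2 b13 b14 b15
  row 2: a1 a2 b23 a4 a5
  row 3: a1 a2 a3 b34 b35
  row 4: b41 b42 a3 b44 a5
Rows 1 and 2 agree on C1; apply C1→C4 and equate their C4 entries.
Rows 1 and 3 agree on C1; apply C1→C4 and equate their C4 entries.
Rows 1 and 2 agree on C1, C2; apply C1, C2→C5 and equate their C5 entries.
Rows 1 and 3 agree on C1, C2; apply C1, C2→C5 and equate their C5 entries.
Rows 1 and 4 agree on C5; apply C5→C2 and equate their C2 entries.
Row 3 is now all distinguished symbols — the join is lossless.

Yes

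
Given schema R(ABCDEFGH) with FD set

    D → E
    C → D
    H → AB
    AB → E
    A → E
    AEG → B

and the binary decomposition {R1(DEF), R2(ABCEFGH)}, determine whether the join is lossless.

No

Common attributes: R1 ∩ R2 = {EF}.
No dependency enlarges {EF}, so (EF)⁺ = {EF}.
The closure contains neither all of R1 = {DEF} nor all of R2 = {ABCEFGH}, so the common attributes are not a superkey of either fragment. The join is lossy.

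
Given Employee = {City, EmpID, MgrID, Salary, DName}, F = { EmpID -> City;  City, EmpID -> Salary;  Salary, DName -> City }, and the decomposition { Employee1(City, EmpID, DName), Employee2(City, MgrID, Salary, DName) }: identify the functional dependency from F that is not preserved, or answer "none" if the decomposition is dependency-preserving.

Check City, EmpID → Salary: no single fragment contains all of {City, EmpID, Salary}, and the restricted closure of {City, EmpID} across the fragments never reaches {Salary}.
EmpID → City is preserved.
Salary, DName → City is preserved.

City, EmpID -> Salary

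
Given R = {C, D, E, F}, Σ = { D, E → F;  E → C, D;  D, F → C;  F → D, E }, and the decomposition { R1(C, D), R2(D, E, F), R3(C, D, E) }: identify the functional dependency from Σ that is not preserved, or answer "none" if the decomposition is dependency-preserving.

none

D, E → F lies within R2.
E → C, D lies within R3.
D, F → C: restricted closure across fragments reaches C.
F → D, E lies within R2.
Every dependency is enforceable on the fragments, so the decomposition is dependency-preserving.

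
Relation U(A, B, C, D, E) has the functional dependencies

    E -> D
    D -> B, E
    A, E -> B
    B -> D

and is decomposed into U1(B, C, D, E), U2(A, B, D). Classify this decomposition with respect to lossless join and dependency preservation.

lossy but dependency-preserving

Lossless test: (B, D)⁺ = {B, D, E}, which is a superkey of neither fragment — lossy.
Dependency preservation: A, E → B is not contained in any single fragment, but the restricted closure of its left-hand side across the fragments still reaches the right-hand side; the remaining FDs each lie inside some fragment. All dependencies are preserved.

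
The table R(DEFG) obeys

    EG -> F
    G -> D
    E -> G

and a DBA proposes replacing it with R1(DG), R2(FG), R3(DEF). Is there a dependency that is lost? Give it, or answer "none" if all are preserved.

E -> G

Check E → G: no single fragment contains all of {EG}, and the restricted closure of {E} across the fragments never reaches {G}.
EG → F is preserved.
G → D is preserved.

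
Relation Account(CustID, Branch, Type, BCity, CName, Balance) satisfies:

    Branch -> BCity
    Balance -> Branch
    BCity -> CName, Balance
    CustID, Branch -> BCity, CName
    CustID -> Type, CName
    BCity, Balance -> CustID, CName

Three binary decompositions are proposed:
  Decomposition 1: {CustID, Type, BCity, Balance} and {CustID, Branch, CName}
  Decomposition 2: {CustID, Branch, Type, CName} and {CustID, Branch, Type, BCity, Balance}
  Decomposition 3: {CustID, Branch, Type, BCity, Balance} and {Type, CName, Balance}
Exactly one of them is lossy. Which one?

Decomposition 1

Decomposition 1: common = {CustID}, closure = {CustID, Type, CName} → lossy.
Decomposition 2: common = {CustID, Branch, Type}, closure = {CustID, Branch, Type, BCity, CName, Balance} → lossless.
Decomposition 3: common = {Type, Balance}, closure = {CustID, Branch, Type, BCity, CName, Balance} → lossless.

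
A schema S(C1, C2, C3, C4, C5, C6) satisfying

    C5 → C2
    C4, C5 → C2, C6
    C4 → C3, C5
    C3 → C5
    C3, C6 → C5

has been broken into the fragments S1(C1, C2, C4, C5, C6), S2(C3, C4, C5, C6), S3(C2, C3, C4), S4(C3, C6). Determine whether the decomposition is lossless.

Chase test. Columns are C1, C2, C3, C4, C5, C6; row i has aⱼ where attribute j ∈ Si, else bᵢⱼ.
Initial tableau (one row per fragment):
  row 1: a1 a2 b13 a4 a5 a6
  row 2: b21 b22 a3 a4 a5 a6
  row 3: b31 a2 a3 a4 b35 b36
  row 4: b41 b42 a3 b44 b45 a6
Rows 1 and 2 agree on C5; apply C5→C2 and equate their C2 entries.
Rows 1 and 2 agree on C4; apply C4→C3, C5 and equate their C3, C5 entries.
Rows 1 and 3 agree on C4; apply C4→C3, C5 and equate their C3, C5 entries.
Rows 1 and 4 agree on C3; apply C3→C5 and equate their C5 entries.
Rows 1 and 4 agree on C5; apply C5→C2 and equate their C2 entries.
Rows 1 and 3 agree on C4, C5; apply C4, C5→C2, C6 and equate their C2, C6 entries.
Row 1 is now all distinguished symbols — the join is lossless.

Yes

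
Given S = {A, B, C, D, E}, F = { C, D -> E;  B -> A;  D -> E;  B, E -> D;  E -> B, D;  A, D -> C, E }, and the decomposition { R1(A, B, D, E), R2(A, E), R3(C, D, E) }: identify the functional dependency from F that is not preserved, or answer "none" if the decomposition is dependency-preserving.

none

C, D → E lies within R3.
B → A lies within R1.
D → E lies within R1.
B, E → D lies within R1.
E → B, D lies within R1.
A, D → C, E: restricted closure across fragments reaches C, E.
Every dependency is enforceable on the fragments, so the decomposition is dependency-preserving.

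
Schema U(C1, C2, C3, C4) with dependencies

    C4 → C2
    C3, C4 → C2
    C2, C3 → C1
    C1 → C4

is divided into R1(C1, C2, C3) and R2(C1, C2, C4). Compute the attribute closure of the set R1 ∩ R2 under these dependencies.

C1, C2, C4

R1 ∩ R2 = {C1, C2}.
C1 → C4 applies, adding C4
Closure: {C1, C2, C4}.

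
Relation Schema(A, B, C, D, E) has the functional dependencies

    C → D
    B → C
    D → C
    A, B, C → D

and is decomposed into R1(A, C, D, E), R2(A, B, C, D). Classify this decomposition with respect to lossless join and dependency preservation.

Lossless test: (A, C, D)⁺ = {A, C, D}, which is a superkey of neither fragment — lossy.
Dependency preservation: every FD's attributes lie within a single fragment, so each can be enforced locally — preserved.

lossy but dependency-preserving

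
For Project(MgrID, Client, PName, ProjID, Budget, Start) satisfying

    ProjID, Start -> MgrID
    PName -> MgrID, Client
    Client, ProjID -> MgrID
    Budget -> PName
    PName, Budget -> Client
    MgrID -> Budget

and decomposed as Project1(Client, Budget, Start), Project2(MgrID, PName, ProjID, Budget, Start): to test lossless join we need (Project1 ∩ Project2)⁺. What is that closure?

MgrID, Client, PName, Budget, Start

Project1 ∩ Project2 = {Budget, Start}.
Budget → PName applies, adding PName
PName, Budget → Client applies, adding Client
PName → MgrID, Client applies, adding MgrID
Closure: {MgrID, Client, PName, Budget, Start}.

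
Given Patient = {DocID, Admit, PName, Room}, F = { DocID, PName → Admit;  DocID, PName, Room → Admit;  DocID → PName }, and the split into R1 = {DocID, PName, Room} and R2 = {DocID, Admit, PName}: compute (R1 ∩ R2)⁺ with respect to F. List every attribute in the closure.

DocID, Admit, PName

R1 ∩ R2 = {DocID, PName}.
DocID, PName → Admit applies, adding Admit
Closure: {DocID, Admit, PName}.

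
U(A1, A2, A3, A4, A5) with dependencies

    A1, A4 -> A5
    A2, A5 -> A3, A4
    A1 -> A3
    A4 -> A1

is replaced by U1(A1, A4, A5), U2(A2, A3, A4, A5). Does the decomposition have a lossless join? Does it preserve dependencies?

lossless but not dependency-preserving

Lossless test: (A4, A5)⁺ = {A1, A3, A4, A5}, which contains all of one fragment — lossless.
Dependency preservation: the restricted closure of {A1} across the fragments never reaches {A3}, so A1 → A3 cannot be enforced without a join — not preserved.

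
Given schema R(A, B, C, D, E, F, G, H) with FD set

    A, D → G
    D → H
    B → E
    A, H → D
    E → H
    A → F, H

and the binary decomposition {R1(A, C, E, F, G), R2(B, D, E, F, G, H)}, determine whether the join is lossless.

No

Common attributes: R1 ∩ R2 = {E, F, G}.
Closure of {E, F, G}: E → H applies, adding H. So (E, F, G)⁺ = {E, F, G, H}.
The closure contains neither all of R1 = {A, C, E, F, G} nor all of R2 = {B, D, E, F, G, H}, so the common attributes are not a superkey of either fragment. The join is lossy.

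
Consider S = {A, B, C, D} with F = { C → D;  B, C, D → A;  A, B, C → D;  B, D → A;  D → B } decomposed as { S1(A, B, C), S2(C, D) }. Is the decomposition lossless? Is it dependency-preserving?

lossless but not dependency-preserving

Lossless test: (C)⁺ = {A, B, C, D}, which contains all of one fragment — lossless.
Dependency preservation: the restricted closure of {B, D} across the fragments never reaches {A}, so B, D → A cannot be enforced without a join — not preserved.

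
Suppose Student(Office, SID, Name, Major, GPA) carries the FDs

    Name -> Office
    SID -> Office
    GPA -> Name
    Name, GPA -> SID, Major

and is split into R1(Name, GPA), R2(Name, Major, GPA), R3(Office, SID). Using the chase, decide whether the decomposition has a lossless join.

Chase test. Columns are Office, SID, Name, Major, GPA; row i has aⱼ where attribute j ∈ Ri, else bᵢⱼ.
Initial tableau (one row per fragment):
  row 1: b11 b12 a3 b14 a5
  row 2: b21 b22 a3 a4 a5
  row 3: a1 a2 b33 b34 b35
Rows 1 and 2 agree on Name; apply Name→Office and equate their Office entries.
Rows 1 and 2 agree on Name, GPA; apply Name, GPA→SID, Major and equate their SID, Major entries.
No row becomes fully distinguished — the join is lossy.

No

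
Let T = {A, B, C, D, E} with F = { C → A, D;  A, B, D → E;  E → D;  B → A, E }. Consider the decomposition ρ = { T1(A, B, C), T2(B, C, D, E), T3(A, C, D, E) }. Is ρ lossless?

Chase test. Columns are A, B, C, D, E; row i has aⱼ where attribute j ∈ Ti, else bᵢⱼ.
Initial tableau (one row per fragment):
  row 1: a1 a2 a3 b14 b15
  row 2: b21 a2 a3 a4 a5
  row 3: a1 b32 a3 a4 a5
Rows 1 and 2 agree on C; apply C→A, D and equate their A, D entries.
Rows 1 and 2 agree on A, B, D; apply A, B, D→E and equate their E entries.
Row 1 is now all distinguished symbols — the join is lossless.

Yes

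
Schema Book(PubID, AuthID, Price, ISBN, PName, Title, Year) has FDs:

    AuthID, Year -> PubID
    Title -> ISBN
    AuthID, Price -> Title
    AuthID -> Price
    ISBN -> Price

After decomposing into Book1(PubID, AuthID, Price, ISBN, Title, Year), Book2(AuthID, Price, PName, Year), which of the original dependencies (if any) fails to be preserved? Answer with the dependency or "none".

AuthID, Year → PubID lies within Book1.
Title → ISBN lies within Book1.
AuthID, Price → Title lies within Book1.
AuthID → Price lies within Book1.
ISBN → Price lies within Book1.
Every dependency is enforceable on the fragments, so the decomposition is dependency-preserving.

none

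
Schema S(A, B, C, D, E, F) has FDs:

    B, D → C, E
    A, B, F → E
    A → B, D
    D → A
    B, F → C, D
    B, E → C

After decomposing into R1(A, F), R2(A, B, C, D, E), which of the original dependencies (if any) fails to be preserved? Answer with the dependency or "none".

B, F → C, D

Check B, F → C, D: no single fragment contains all of {B, C, D, F}, and the restricted closure of {B, F} across the fragments never reaches {C, D}.
B, D → C, E is preserved.
A, B, F → E is preserved.
A → B, D is preserved.
D → A is preserved.
B, E → C is preserved.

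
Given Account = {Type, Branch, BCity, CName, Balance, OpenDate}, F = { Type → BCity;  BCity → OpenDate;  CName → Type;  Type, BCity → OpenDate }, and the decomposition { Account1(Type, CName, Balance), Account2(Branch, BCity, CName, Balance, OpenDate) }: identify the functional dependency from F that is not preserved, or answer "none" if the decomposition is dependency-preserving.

Type → BCity

Check Type → BCity: no single fragment contains all of {Type, BCity}, and the restricted closure of {Type} across the fragments never reaches {BCity}.
BCity → OpenDate is preserved.
CName → Type is preserved.
Type, BCity → OpenDate is preserved.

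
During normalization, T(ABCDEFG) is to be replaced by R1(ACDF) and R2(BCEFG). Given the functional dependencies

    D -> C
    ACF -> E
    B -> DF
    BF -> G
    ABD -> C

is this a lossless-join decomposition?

No

Common attributes: R1 ∩ R2 = {CF}.
No dependency enlarges {CF}, so (CF)⁺ = {CF}.
The closure contains neither all of R1 = {ACDF} nor all of R2 = {BCEFG}, so the common attributes are not a superkey of either fragment. The join is lossy.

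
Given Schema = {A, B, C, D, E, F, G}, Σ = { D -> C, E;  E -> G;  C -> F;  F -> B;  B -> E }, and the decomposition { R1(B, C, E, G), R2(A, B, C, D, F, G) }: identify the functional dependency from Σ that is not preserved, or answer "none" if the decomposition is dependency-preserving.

none

D → C, E: restricted closure across fragments reaches C, E.
E → G lies within R1.
C → F lies within R2.
F → B lies within R2.
B → E lies within R1.
Every dependency is enforceable on the fragments, so the decomposition is dependency-preserving.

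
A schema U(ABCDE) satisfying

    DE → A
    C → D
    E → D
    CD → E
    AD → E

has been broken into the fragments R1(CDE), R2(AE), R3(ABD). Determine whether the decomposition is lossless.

No

Chase test. Columns are ABCDE; row i has aⱼ where attribute j ∈ Ri, else bᵢⱼ.
Initial tableau (one row per fragment):
  row 1: b11 b12 a3 a4 a5
  row 2: a1 b22 b23 b24 a5
  row 3: a1 a2 b33 a4 b35
Rows 1 and 2 agree on E; apply E→D and equate their D entries.
Rows 2 and 3 agree on AD; apply AD→E and equate their E entries.
Rows 1 and 2 agree on DE; apply DE→A and equate their A entries.
No row becomes fully distinguished — the join is lossy.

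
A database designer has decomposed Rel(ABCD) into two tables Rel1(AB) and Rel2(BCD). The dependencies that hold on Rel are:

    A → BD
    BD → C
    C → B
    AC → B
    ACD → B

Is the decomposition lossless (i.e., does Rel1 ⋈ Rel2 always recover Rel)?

No

Common attributes: Rel1 ∩ Rel2 = {B}.
No dependency enlarges {B}, so (B)⁺ = {B}.
The closure contains neither all of Rel1 = {AB} nor all of Rel2 = {BCD}, so the common attributes are not a superkey of either fragment. The join is lossy.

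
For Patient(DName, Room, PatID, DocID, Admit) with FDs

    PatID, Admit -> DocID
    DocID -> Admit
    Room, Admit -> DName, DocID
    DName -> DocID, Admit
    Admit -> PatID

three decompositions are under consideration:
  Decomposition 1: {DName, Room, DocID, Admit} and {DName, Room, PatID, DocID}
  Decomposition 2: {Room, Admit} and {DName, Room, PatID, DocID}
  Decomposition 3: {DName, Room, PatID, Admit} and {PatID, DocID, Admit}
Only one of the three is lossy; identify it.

Decomposition 2

Decomposition 1: common = {DName, Room, DocID}, closure = {DName, Room, PatID, DocID, Admit} → lossless.
Decomposition 2: common = {Room}, closure = {Room} → lossy.
Decomposition 3: common = {PatID, Admit}, closure = {PatID, DocID, Admit} → lossless.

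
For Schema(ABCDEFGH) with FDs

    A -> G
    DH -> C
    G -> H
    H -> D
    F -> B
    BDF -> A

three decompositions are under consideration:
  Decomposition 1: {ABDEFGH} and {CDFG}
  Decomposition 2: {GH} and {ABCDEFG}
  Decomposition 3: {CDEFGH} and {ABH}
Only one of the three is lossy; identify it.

Decomposition 1: common = {DFG}, closure = {ABCDFGH} → lossless.
Decomposition 2: common = {G}, closure = {CDGH} → lossless.
Decomposition 3: common = {H}, closure = {CDH} → lossy.

Decomposition 3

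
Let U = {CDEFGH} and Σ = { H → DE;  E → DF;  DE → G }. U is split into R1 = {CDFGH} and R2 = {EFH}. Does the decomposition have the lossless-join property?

Common attributes: R1 ∩ R2 = {FH}.
Closure of {FH}: H → DE applies, adding DE; DE → G applies, adding G. So (FH)⁺ = {DEFGH}.
This closure contains every attribute of R2, so R1 ∩ R2 → R2. The join is lossless.

Yes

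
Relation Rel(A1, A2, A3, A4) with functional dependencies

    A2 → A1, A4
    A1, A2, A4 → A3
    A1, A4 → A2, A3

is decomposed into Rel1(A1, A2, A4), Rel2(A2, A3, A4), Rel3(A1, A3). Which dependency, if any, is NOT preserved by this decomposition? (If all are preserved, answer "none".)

A2 → A1, A4 lies within Rel1.
A1, A2, A4 → A3: restricted closure across fragments reaches A3.
A1, A4 → A2, A3: restricted closure across fragments reaches A2, A3.
Every dependency is enforceable on the fragments, so the decomposition is dependency-preserving.

none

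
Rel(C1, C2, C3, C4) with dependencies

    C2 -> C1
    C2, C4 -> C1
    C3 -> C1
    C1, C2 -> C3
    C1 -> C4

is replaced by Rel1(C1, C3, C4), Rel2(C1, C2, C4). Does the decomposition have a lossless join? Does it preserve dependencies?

lossy and not dependency-preserving

Lossless test: (C1, C4)⁺ = {C1, C4}, which is a superkey of neither fragment — lossy.
Dependency preservation: the restricted closure of {C1, C2} across the fragments never reaches {C3}, so C1, C2 → C3 cannot be enforced without a join — not preserved.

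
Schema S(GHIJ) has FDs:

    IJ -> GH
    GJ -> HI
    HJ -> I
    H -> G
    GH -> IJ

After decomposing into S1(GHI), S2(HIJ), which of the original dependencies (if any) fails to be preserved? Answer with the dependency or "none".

Check GJ → HI: no single fragment contains all of {GHIJ}, and the restricted closure of {GJ} across the fragments never reaches {HI}.
IJ → GH is preserved.
HJ → I is preserved.
H → G is preserved.
GH → IJ is preserved.

GJ -> HI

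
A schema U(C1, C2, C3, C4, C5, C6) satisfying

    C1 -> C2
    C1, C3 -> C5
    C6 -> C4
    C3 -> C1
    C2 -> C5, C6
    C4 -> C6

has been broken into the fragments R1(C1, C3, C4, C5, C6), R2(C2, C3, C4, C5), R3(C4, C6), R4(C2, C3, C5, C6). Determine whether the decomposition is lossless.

Yes

Chase test. Columns are C1, C2, C3, C4, C5, C6; row i has aⱼ where attribute j ∈ Ri, else bᵢⱼ.
Initial tableau (one row per fragment):
  row 1: a1 b12 a3 a4 a5 a6
  row 2: b21 a2 a3 a4 a5 b26
  row 3: b31 b32 b33 a4 b35 a6
  row 4: b41 a2 a3 b44 a5 a6
Rows 1 and 4 agree on C6; apply C6→C4 and equate their C4 entries.
Rows 1 and 2 agree on C3; apply C3→C1 and equate their C1 entries.
Rows 1 and 4 agree on C3; apply C3→C1 and equate their C1 entries.
Rows 2 and 4 agree on C2; apply C2→C5, C6 and equate their C5, C6 entries.
Rows 1 and 2 agree on C1; apply C1→C2 and equate their C2 entries.
Row 1 is now all distinguished symbols — the join is lossless.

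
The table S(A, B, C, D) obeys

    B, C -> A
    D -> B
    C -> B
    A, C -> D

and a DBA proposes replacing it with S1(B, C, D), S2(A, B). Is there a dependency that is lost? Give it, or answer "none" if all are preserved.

Check B, C → A: no single fragment contains all of {A, B, C}, and the restricted closure of {B, C} across the fragments never reaches {A}.
D → B is preserved.
C → B is preserved.
A, C → D is preserved.

B, C -> A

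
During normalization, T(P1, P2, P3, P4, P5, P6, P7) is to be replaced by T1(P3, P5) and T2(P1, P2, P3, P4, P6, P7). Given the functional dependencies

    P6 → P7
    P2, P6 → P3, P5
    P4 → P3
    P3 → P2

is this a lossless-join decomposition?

No

Common attributes: T1 ∩ T2 = {P3}.
Closure of {P3}: P3 → P2 applies, adding P2. So (P3)⁺ = {P2, P3}.
The closure contains neither all of T1 = {P3, P5} nor all of T2 = {P1, P2, P3, P4, P6, P7}, so the common attributes are not a superkey of either fragment. The join is lossy.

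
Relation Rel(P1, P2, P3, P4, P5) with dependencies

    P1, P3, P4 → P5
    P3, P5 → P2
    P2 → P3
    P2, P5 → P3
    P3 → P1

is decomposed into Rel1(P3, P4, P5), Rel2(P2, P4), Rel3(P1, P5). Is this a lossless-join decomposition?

Chase test. Columns are P1, P2, P3, P4, P5; row i has aⱼ where attribute j ∈ Reli, else bᵢⱼ.
Initial tableau (one row per fragment):
  row 1: b11 b12 a3 a4 a5
  row 2: b21 a2 b23 a4 b25
  row 3: a1 b32 b33 b34 a5
No row becomes fully distinguished — the join is lossy.

No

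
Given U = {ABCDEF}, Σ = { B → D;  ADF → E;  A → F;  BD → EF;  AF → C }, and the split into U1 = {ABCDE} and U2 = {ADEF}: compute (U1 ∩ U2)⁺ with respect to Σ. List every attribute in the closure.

ACDEF

U1 ∩ U2 = {ADE}.
A → F applies, adding F
AF → C applies, adding C
Closure: {ACDEF}.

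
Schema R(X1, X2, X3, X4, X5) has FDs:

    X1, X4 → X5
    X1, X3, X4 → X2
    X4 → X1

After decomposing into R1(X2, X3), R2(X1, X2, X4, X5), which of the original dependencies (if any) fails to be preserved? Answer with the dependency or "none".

Check X1, X3, X4 → X2: no single fragment contains all of {X1, X2, X3, X4}, and the restricted closure of {X1, X3, X4} across the fragments never reaches {X2}.
X1, X4 → X5 is preserved.
X4 → X1 is preserved.

X1, X3, X4 → X2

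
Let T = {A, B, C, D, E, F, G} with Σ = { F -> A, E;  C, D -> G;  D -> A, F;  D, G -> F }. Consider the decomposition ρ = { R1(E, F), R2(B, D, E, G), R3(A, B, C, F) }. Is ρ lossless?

No

Chase test. Columns are A, B, C, D, E, F, G; row i has aⱼ where attribute j ∈ Ri, else bᵢⱼ.
Initial tableau (one row per fragment):
  row 1: b11 b12 b13 b14 a5 a6 b17
  row 2: b21 a2 b23 a4 a5 b26 a7
  row 3: a1 a2 a3 b34 b35 a6 b37
Rows 1 and 3 agree on F; apply F→A, E and equate their A, E entries.
No row becomes fully distinguished — the join is lossy.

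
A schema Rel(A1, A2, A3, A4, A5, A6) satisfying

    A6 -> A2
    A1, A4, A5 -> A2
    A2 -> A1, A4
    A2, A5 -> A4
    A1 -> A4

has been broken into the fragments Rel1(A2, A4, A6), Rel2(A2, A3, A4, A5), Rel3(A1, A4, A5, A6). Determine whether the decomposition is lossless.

Chase test. Columns are A1, A2, A3, A4, A5, A6; row i has aⱼ where attribute j ∈ Reli, else bᵢⱼ.
Initial tableau (one row per fragment):
  row 1: b11 a2 b13 a4 b15 a6
  row 2: b21 a2 a3 a4 a5 b26
  row 3: a1 b32 b33 a4 a5 a6
Rows 1 and 3 agree on A6; apply A6→A2 and equate their A2 entries.
Rows 1 and 2 agree on A2; apply A2→A1, A4 and equate their A1, A4 entries.
Rows 1 and 3 agree on A2; apply A2→A1, A4 and equate their A1, A4 entries.
No row becomes fully distinguished — the join is lossy.

No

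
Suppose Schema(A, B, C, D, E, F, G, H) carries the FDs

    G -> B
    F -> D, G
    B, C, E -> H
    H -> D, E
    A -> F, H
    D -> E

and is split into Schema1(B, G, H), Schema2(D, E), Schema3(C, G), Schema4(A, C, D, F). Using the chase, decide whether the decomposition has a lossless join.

No

Chase test. Columns are A, B, C, D, E, F, G, H; row i has aⱼ where attribute j ∈ Schemai, else bᵢⱼ.
Initial tableau (one row per fragment):
  row 1: b11 a2 b13 b14 b15 b16 a7 a8
  row 2: b21 b22 b23 a4 a5 b26 b27 b28
  row 3: b31 b32 a3 b34 b35 b36 a7 b38
  row 4: a1 b42 a3 a4 b45 a6 b47 b48
Rows 1 and 3 agree on G; apply G→B and equate their B entries.
Rows 2 and 4 agree on D; apply D→E and equate their E entries.
No row becomes fully distinguished — the join is lossy.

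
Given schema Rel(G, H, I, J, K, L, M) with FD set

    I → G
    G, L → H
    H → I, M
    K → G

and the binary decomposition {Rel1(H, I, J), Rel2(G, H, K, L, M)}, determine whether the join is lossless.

No

Common attributes: Rel1 ∩ Rel2 = {H}.
Closure of {H}: H → I, M applies, adding I, M; I → G applies, adding G. So (H)⁺ = {G, H, I, M}.
The closure contains neither all of Rel1 = {H, I, J} nor all of Rel2 = {G, H, K, L, M}, so the common attributes are not a superkey of either fragment. The join is lossy.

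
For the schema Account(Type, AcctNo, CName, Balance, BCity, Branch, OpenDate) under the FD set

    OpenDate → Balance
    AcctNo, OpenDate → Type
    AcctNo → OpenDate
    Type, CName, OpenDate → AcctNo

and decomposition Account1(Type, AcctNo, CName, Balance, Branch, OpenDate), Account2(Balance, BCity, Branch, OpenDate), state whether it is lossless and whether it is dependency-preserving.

Lossless test: (Balance, Branch, OpenDate)⁺ = {Balance, Branch, OpenDate}, which is a superkey of neither fragment — lossy.
Dependency preservation: every FD's attributes lie within a single fragment, so each can be enforced locally — preserved.

lossy but dependency-preserving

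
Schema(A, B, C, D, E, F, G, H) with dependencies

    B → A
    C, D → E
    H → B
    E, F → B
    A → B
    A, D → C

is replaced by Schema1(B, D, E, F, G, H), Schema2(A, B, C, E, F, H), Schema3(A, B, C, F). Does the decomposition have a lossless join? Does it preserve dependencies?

lossy and not dependency-preserving

Lossless test (chase): Rows 1 and 2 agree on B; apply B→A and equate their A entries. No row becomes fully distinguished — the join is lossy.
Dependency preservation: the restricted closure of {C, D} across the fragments never reaches {E}, so C, D → E cannot be enforced without a join — not preserved.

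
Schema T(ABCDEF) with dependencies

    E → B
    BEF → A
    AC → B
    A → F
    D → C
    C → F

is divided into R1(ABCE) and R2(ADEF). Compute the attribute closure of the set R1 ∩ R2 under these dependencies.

R1 ∩ R2 = {AE}.
E → B applies, adding B
A → F applies, adding F
Closure: {ABEF}.

ABEF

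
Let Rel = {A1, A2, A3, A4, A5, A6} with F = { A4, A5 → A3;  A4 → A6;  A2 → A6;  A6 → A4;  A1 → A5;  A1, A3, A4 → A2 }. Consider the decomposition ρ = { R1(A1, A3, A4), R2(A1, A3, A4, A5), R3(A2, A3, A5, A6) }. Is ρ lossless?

Chase test. Columns are A1, A2, A3, A4, A5, A6; row i has aⱼ where attribute j ∈ Ri, else bᵢⱼ.
Initial tableau (one row per fragment):
  row 1: a1 b12 a3 a4 b15 b16
  row 2: a1 b22 a3 a4 a5 b26
  row 3: b31 a2 a3 b34 a5 a6
Rows 1 and 2 agree on A4; apply A4→A6 and equate their A6 entries.
Rows 1 and 2 agree on A1; apply A1→A5 and equate their A5 entries.
Rows 1 and 2 agree on A1, A3, A4; apply A1, A3, A4→A2 and equate their A2 entries.
No row becomes fully distinguished — the join is lossy.

No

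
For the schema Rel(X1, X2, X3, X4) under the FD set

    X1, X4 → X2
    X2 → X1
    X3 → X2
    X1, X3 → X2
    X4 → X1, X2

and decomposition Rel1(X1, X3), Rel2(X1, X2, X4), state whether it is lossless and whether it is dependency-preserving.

Lossless test: (X1)⁺ = {X1}, which is a superkey of neither fragment — lossy.
Dependency preservation: the restricted closure of {X3} across the fragments never reaches {X2}, so X3 → X2 cannot be enforced without a join — not preserved.

lossy and not dependency-preserving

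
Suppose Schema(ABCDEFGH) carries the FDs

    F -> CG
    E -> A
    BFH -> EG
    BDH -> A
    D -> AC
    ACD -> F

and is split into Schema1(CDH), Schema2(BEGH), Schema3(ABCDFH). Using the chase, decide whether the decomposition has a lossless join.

No

Chase test. Columns are ABCDEFGH; row i has aⱼ where attribute j ∈ Schemai, else bᵢⱼ.
Initial tableau (one row per fragment):
  row 1: b11 b12 a3 a4 b15 b16 b17 a8
  row 2: b21 a2 b23 b24 a5 b26 a7 a8
  row 3: a1 a2 a3 a4 b35 a6 b37 a8
Rows 1 and 3 agree on D; apply D→AC and equate their AC entries.
Rows 1 and 3 agree on ACD; apply ACD→F and equate their F entries.
Rows 1 and 3 agree on F; apply F→CG and equate their CG entries.
No row becomes fully distinguished — the join is lossy.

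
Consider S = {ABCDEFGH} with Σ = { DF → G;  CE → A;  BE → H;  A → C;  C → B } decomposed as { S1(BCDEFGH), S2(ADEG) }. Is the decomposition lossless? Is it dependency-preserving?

Lossless test: (DEG)⁺ = {DEG}, which is a superkey of neither fragment — lossy.
Dependency preservation: the restricted closure of {CE} across the fragments never reaches {A}, so CE → A cannot be enforced without a join — not preserved.

lossy and not dependency-preserving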